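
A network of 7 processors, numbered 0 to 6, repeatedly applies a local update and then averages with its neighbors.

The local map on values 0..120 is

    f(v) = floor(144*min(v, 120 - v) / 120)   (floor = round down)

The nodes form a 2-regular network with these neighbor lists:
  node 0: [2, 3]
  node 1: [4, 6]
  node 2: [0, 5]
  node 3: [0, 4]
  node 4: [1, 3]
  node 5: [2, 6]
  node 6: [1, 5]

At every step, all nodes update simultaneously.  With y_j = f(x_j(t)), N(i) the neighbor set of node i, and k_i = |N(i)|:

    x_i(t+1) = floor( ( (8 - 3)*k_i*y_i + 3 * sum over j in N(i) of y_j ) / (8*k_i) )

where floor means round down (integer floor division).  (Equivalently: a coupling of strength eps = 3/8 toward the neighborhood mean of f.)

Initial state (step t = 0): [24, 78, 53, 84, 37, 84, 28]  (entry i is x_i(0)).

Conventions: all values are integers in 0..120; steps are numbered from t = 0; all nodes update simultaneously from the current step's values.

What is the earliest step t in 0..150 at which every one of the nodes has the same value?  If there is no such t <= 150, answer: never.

Answer: never
Key observation: The state at step 12 reappears at step 24 — the system is in a cycle of period 12 from step 12 on.  No step 0..24 is synchronized, and the cycle repeats forever, so no step up to 150 (or ever) has all nodes equal.

Derivation:
t=0: [24, 78, 53, 84, 37, 84, 28]  (not all equal)
t=1: [37, 45, 52, 40, 44, 44, 38]  (not all equal)
t=2: [48, 51, 56, 48, 51, 52, 48]  (not all equal)
t=3: [58, 60, 64, 57, 60, 62, 58]  (not all equal)
t=4: [68, 71, 67, 68, 71, 68, 69]  (not all equal)
t=5: [62, 58, 62, 61, 58, 62, 60]  (not all equal)
t=6: [69, 69, 69, 69, 69, 69, 70]  (not all equal)
t=7: [61, 60, 61, 61, 61, 60, 60]  (not all equal)
t=8: [70, 71, 70, 70, 70, 71, 72]  (not all equal)
t=9: [60, 58, 59, 60, 59, 58, 57]  (not all equal)
t=10: [71, 69, 70, 71, 70, 69, 68]  (not all equal)
t=11: [58, 61, 59, 58, 59, 61, 61]  (not all equal)
t=12: [69, 70, 69, 69, 69, 70, 70]  (not all equal)
t=13: [61, 60, 60, 61, 60, 60, 60]  (not all equal)
t=14: [70, 72, 71, 70, 71, 72, 72]  (not all equal)
t=15: [59, 57, 58, 59, 58, 57, 57]  (not all equal)
t=16: [69, 68, 69, 69, 69, 68, 68]  (not all equal)
t=17: [61, 61, 61, 61, 61, 61, 62]  (not all equal)
t=18: [70, 69, 70, 70, 70, 69, 69]  (not all equal)
t=19: [60, 60, 60, 60, 60, 60, 61]  (not all equal)
t=20: [72, 71, 72, 72, 72, 71, 70]  (not all equal)
t=21: [57, 58, 57, 57, 57, 58, 59]  (not all equal)
t=22: [68, 69, 68, 68, 68, 69, 69]  (not all equal)
t=23: [62, 61, 61, 62, 61, 61, 61]  (not all equal)
t=24: [69, 70, 69, 69, 69, 70, 70]  (not all equal)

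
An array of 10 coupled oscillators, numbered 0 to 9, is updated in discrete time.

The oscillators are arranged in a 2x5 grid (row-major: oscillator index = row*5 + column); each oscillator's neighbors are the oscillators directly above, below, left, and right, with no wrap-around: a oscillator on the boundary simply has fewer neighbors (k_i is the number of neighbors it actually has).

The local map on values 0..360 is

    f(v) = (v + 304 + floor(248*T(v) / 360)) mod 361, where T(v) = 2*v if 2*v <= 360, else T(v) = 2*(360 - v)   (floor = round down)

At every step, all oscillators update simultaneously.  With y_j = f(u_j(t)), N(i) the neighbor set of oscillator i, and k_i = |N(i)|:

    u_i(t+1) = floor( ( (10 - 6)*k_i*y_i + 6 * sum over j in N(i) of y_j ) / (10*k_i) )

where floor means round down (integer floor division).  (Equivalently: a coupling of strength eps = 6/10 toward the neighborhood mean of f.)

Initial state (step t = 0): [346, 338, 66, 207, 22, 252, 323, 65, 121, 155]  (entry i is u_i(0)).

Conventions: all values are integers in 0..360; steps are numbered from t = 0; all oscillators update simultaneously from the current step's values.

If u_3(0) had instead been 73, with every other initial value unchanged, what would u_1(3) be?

Simulating step by step:
t=0: [346, 338, 66, 73, 22, 252, 323, 65, 121, 155]
t=1: [319, 269, 144, 183, 270, 324, 276, 167, 196, 300]
t=2: [323, 322, 251, 128, 234, 322, 332, 260, 135, 232]
t=3: [316, 321, 318, 290, 319, 315, 320, 320, 293, 324]

Answer: u_1(3) = 321
Key observation: This trace re-runs the system from the modified initial state.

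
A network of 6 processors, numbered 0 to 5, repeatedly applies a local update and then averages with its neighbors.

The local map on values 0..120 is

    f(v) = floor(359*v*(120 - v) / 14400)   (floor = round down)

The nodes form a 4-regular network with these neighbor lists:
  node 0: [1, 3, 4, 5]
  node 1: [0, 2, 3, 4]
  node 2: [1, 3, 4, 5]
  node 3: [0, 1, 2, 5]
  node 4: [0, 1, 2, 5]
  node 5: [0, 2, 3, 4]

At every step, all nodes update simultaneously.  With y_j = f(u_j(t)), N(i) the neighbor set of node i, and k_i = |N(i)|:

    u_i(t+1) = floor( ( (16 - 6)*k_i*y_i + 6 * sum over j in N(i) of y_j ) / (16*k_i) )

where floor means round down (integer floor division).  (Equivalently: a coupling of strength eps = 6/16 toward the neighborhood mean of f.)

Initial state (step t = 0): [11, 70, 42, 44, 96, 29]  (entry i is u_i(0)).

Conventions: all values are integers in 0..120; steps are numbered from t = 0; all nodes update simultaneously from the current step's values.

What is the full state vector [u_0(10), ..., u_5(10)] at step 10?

Simulating step by step:
t=0: [11, 70, 42, 44, 96, 29]
t=1: [45, 77, 78, 76, 60, 64]
t=2: [84, 82, 82, 83, 87, 87]
t=3: [74, 76, 75, 75, 72, 72]
t=4: [84, 83, 84, 84, 85, 85]
t=5: [74, 75, 74, 75, 74, 74]
t=6: [84, 84, 84, 84, 84, 84]
t=7: [75, 75, 75, 75, 75, 75]
t=8: [84, 84, 84, 84, 84, 84]
t=9: [75, 75, 75, 75, 75, 75]
t=10: [84, 84, 84, 84, 84, 84]

Answer: [84, 84, 84, 84, 84, 84]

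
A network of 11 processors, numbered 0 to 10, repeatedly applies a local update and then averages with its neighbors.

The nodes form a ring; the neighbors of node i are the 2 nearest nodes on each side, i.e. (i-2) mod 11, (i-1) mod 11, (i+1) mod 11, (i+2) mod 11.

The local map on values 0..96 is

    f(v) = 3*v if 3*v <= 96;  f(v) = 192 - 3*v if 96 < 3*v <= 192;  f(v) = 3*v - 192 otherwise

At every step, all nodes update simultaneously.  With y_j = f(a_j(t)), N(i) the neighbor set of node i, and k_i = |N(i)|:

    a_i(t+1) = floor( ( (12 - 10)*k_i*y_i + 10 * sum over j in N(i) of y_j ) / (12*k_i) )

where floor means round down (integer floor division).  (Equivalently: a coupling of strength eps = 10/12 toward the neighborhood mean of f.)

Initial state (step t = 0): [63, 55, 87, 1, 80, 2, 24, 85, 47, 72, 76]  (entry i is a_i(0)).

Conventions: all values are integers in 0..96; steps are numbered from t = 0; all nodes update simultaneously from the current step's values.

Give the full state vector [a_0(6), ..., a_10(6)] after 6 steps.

Simulating step by step:
t=0: [63, 55, 87, 1, 80, 2, 24, 85, 47, 72, 76]
t=1: [33, 27, 28, 31, 39, 39, 47, 42, 49, 35, 27]
t=2: [84, 86, 85, 81, 75, 71, 62, 64, 66, 73, 77]
t=3: [50, 55, 54, 46, 34, 22, 13, 12, 16, 26, 39]
t=4: [50, 46, 49, 53, 54, 56, 56, 54, 55, 54, 53]
t=5: [40, 40, 40, 37, 31, 28, 27, 26, 28, 32, 37]
t=6: [78, 75, 78, 80, 81, 83, 84, 84, 84, 81, 81]

Answer: [78, 75, 78, 80, 81, 83, 84, 84, 84, 81, 81]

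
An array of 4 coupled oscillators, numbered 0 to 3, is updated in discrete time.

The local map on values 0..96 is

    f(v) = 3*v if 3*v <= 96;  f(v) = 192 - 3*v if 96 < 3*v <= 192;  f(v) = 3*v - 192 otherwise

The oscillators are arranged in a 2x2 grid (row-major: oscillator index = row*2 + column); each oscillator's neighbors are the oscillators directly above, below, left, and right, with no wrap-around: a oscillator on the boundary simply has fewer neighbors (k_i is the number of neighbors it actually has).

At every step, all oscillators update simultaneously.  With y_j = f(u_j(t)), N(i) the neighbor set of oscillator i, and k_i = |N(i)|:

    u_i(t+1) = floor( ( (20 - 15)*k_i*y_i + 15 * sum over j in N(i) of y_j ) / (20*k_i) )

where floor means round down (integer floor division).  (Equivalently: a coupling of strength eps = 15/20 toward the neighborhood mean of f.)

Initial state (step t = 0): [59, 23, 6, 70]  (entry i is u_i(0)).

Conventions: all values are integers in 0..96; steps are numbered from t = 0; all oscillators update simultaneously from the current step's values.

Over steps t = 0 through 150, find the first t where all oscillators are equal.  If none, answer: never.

Simulating step by step:
t=0: [59, 23, 6, 70]  (not all equal)
t=1: [36, 29, 16, 37]  (not all equal)
t=2: [71, 83, 73, 70]  (not all equal)
t=3: [36, 28, 21, 36]  (not all equal)
t=4: [76, 84, 78, 76]  (not all equal)
t=5: [47, 42, 37, 47]  (not all equal)
t=6: [67, 54, 58, 67]  (not all equal)
t=7: [20, 14, 11, 20]  (not all equal)
t=8: [43, 55, 53, 43]  (not all equal)
t=9: [38, 54, 55, 38]  (not all equal)
t=10: [40, 66, 65, 40]  (not all equal)
t=11: [21, 55, 54, 21]  (not all equal)
t=12: [37, 54, 54, 37]  (not all equal)
t=13: [42, 68, 68, 42]  (not all equal)
t=14: [25, 52, 52, 25]  (not all equal)
t=15: [45, 65, 65, 45]  (not all equal)
t=16: [16, 43, 43, 16]  (not all equal)
t=17: [59, 51, 51, 59]  (not all equal)
t=18: [33, 21, 21, 33]  (not all equal)
t=19: [70, 85, 85, 70]  (not all equal)
t=20: [51, 29, 29, 51]  (not all equal)
t=21: [75, 51, 51, 75]  (not all equal)
t=22: [37, 34, 34, 37]  (not all equal)
t=23: [87, 83, 83, 87]  (not all equal)
t=24: [60, 66, 66, 60]  (not all equal)
t=25: [7, 10, 10, 7]  (not all equal)
t=26: [27, 23, 23, 27]  (not all equal)
t=27: [72, 78, 78, 72]  (not all equal)
t=28: [37, 28, 28, 37]  (not all equal)
t=29: [83, 81, 81, 83]  (not all equal)
t=30: [52, 55, 55, 52]  (not all equal)
t=31: [29, 33, 33, 29]  (not all equal)
t=32: [91, 88, 88, 91]  (not all equal)
t=33: [74, 78, 78, 74]  (not all equal)
t=34: [39, 33, 33, 39]  (not all equal)
t=35: [88, 79, 79, 88]  (not all equal)
t=36: [51, 65, 65, 51]  (not all equal)
t=37: [12, 30, 30, 12]  (not all equal)
t=38: [76, 49, 49, 76]  (not all equal)
t=39: [42, 38, 38, 42]  (not all equal)
t=40: [75, 69, 69, 75]  (not all equal)
t=41: [19, 28, 28, 19]  (not all equal)
t=42: [77, 63, 63, 77]  (not all equal)
t=43: [12, 30, 30, 12]  (not all equal)

Answer: never
Key observation: The state at step 37 reappears at step 43 — the system is in a cycle of period 6 from step 37 on.  No step 0..43 is synchronized, and the cycle repeats forever, so no step up to 150 (or ever) has all oscillators equal.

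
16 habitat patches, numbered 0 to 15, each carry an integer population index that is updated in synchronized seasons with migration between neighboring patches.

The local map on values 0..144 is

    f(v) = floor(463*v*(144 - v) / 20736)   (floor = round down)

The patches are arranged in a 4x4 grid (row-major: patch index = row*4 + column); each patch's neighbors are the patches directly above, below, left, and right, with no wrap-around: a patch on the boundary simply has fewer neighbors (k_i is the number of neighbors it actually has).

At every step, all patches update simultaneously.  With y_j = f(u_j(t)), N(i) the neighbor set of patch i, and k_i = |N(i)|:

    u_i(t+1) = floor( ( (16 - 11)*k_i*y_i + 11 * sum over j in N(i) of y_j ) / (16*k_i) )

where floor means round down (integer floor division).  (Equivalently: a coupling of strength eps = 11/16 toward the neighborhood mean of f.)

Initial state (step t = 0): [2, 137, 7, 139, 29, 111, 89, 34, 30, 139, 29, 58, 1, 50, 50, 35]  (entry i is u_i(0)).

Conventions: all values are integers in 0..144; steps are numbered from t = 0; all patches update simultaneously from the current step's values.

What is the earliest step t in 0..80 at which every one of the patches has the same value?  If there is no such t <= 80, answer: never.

Simulating step by step:
t=0: [2, 137, 7, 139, 29, 111, 89, 34, 30, 139, 29, 58, 1, 50, 50, 35]  (not all equal)
t=1: [34, 31, 39, 40, 60, 62, 78, 79, 44, 62, 81, 90, 62, 60, 92, 100]  (not all equal)
t=2: [91, 90, 93, 99, 102, 106, 109, 107, 108, 110, 111, 108, 107, 111, 107, 104]  (not all equal)
t=3: [103, 102, 99, 97, 94, 91, 88, 89, 87, 83, 84, 86, 84, 84, 85, 88]  (not all equal)
t=4: [97, 98, 101, 103, 103, 105, 107, 107, 109, 111, 111, 110, 111, 112, 111, 110]  (not all equal)
t=5: [98, 97, 94, 92, 92, 90, 88, 88, 85, 83, 82, 83, 82, 80, 81, 82]  (not all equal)
t=6: [102, 103, 105, 106, 106, 107, 109, 109, 110, 111, 112, 112, 112, 113, 113, 113]  (not all equal)
t=7: [92, 92, 89, 88, 88, 87, 85, 84, 83, 81, 80, 80, 80, 79, 78, 78]  (not all equal)
t=8: [107, 107, 109, 110, 109, 110, 111, 111, 112, 112, 113, 113, 113, 113, 114, 114]  (not all equal)
t=9: [86, 86, 84, 83, 84, 83, 81, 80, 80, 79, 78, 78, 78, 78, 76, 76]  (not all equal)
t=10: [111, 111, 112, 113, 112, 112, 113, 113, 113, 113, 114, 114, 114, 114, 114, 114]  (not all equal)
t=11: [80, 80, 79, 78, 79, 79, 78, 77, 78, 77, 76, 76, 76, 76, 76, 76]  (not all equal)
t=12: [114, 114, 114, 114, 114, 114, 114, 114, 114, 114, 114, 115, 114, 115, 115, 115]  (not all equal)
t=13: [76, 76, 76, 76, 76, 76, 76, 75, 76, 75, 75, 74, 75, 74, 74, 74]  (not all equal)
t=14: [115, 115, 115, 115, 115, 115, 115, 115, 115, 115, 115, 115, 115, 115, 115, 115]  (all equal)

Answer: 14
Key observation: Synchronization is absorbing here: once all patches are equal they stay equal, and step 14 is the first all-equal step.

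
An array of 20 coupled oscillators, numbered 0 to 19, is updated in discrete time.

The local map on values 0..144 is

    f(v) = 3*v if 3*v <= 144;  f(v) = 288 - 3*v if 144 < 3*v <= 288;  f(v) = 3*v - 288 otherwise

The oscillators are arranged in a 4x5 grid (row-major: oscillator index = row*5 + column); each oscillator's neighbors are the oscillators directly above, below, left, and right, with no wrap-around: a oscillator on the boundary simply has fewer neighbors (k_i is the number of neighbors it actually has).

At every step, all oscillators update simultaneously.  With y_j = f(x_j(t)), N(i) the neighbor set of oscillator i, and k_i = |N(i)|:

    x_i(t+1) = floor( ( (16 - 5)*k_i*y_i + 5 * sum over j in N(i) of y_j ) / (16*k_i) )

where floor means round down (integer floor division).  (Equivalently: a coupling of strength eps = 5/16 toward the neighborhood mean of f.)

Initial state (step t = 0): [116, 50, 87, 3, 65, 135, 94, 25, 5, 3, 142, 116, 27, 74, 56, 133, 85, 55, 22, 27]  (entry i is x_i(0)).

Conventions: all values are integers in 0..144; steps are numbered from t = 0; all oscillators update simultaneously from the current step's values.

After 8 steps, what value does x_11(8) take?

Simulating step by step:
t=0: [116, 50, 87, 3, 65, 135, 94, 25, 5, 3, 142, 116, 27, 74, 56, 133, 85, 55, 22, 27]
t=1: [81, 104, 41, 20, 66, 101, 34, 61, 22, 29, 124, 61, 81, 67, 98, 103, 53, 103, 73, 84]
t=2: [37, 44, 104, 70, 84, 34, 89, 98, 71, 76, 72, 100, 55, 74, 26, 47, 104, 39, 62, 36]
t=3: [112, 107, 39, 67, 46, 91, 34, 23, 67, 60, 76, 27, 100, 74, 78, 111, 44, 106, 100, 102]
t=4: [40, 50, 100, 95, 125, 32, 85, 72, 85, 103, 55, 79, 27, 58, 57, 60, 107, 36, 20, 22]
t=5: [119, 112, 30, 15, 63, 94, 50, 61, 39, 39, 111, 56, 82, 101, 101, 98, 50, 92, 71, 73]
t=6: [55, 63, 82, 62, 93, 30, 116, 102, 102, 104, 44, 110, 48, 29, 31, 32, 109, 34, 61, 61]
t=7: [114, 91, 51, 77, 25, 94, 60, 33, 30, 29, 114, 58, 118, 87, 86, 92, 51, 100, 102, 103]
t=8: [40, 41, 110, 70, 74, 26, 92, 99, 82, 80, 50, 106, 65, 34, 34, 37, 107, 31, 18, 21]

Answer: x_11(8) = 106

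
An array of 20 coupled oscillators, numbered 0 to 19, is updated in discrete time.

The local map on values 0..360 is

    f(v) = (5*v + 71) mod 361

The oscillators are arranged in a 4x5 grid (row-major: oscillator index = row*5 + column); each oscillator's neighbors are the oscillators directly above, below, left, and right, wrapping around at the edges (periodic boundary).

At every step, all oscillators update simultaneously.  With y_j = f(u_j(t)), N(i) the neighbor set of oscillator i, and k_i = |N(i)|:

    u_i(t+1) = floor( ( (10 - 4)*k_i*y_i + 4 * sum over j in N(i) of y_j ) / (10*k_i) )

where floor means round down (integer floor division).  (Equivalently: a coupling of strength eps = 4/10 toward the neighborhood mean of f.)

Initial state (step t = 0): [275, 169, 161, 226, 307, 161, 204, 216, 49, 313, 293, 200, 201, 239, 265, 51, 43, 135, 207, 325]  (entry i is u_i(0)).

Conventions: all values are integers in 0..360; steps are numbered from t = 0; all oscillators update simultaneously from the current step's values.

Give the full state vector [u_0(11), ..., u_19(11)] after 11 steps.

Answer: [170, 85, 135, 175, 238, 198, 100, 130, 186, 126, 150, 137, 102, 213, 253, 139, 200, 249, 144, 266]

Derivation:
t=0: [275, 169, 161, 226, 307, 161, 204, 216, 49, 313, 293, 200, 201, 239, 265, 51, 43, 135, 207, 325]
t=1: [84, 161, 132, 136, 153, 121, 81, 124, 245, 209, 169, 283, 274, 210, 259, 258, 260, 96, 71, 233]
t=2: [164, 146, 75, 57, 102, 236, 153, 267, 170, 112, 208, 120, 274, 114, 211, 243, 239, 186, 80, 165]
t=3: [168, 102, 154, 275, 228, 158, 156, 269, 242, 225, 89, 254, 334, 239, 101, 177, 196, 241, 174, 162]
t=4: [185, 208, 146, 67, 123, 142, 172, 274, 181, 135, 177, 245, 274, 202, 190, 223, 287, 212, 185, 175]
t=5: [215, 79, 95, 120, 251, 109, 191, 304, 231, 108, 207, 214, 312, 333, 263, 141, 76, 106, 232, 234]
t=6: [103, 127, 191, 257, 223, 217, 238, 170, 185, 244, 80, 95, 185, 253, 254, 65, 99, 205, 188, 169]
t=7: [190, 298, 265, 260, 151, 115, 187, 222, 257, 195, 121, 187, 229, 261, 231, 94, 180, 115, 246, 184]
t=8: [248, 184, 266, 263, 180, 293, 248, 159, 264, 274, 278, 268, 175, 252, 205, 221, 236, 262, 244, 225]
t=9: [207, 255, 292, 290, 249, 138, 220, 194, 290, 281, 62, 260, 236, 224, 81, 108, 199, 270, 221, 124]
t=10: [92, 212, 151, 95, 186, 39, 143, 233, 99, 65, 81, 234, 206, 110, 118, 221, 320, 272, 141, 267]
t=11: [170, 85, 135, 175, 238, 198, 100, 130, 186, 126, 150, 137, 102, 213, 253, 139, 200, 249, 144, 266]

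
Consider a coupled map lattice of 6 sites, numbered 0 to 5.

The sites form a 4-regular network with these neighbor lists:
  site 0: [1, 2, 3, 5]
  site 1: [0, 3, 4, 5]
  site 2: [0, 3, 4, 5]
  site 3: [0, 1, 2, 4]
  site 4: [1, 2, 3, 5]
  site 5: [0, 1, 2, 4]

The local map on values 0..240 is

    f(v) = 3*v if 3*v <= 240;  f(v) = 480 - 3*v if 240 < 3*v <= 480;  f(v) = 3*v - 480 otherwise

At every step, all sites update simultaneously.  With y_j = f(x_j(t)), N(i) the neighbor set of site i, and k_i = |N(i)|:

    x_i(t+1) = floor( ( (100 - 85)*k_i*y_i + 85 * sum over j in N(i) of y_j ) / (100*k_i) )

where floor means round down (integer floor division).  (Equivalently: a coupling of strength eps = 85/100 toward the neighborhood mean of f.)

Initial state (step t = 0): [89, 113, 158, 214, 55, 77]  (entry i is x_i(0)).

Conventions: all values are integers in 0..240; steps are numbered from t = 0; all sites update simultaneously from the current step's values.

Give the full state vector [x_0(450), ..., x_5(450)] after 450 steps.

Answer: [172, 172, 172, 171, 172, 171]
Key observation: The state at step 12, [172, 172, 172, 171, 172, 171], reappears at step 15: the system is in a cycle of period 3 from step 12 on.  Therefore the state at step 450 equals the state at step 12 + ((450 - 12) mod 3) = 12, which is [172, 172, 172, 171, 172, 171].

Derivation:
t=0: [89, 113, 158, 214, 55, 77]
t=1: [146, 184, 164, 135, 139, 146]
t=2: [49, 57, 48, 51, 52, 46]
t=3: [150, 151, 147, 154, 152, 152]
t=4: [27, 24, 26, 28, 26, 29]
t=5: [80, 80, 81, 78, 79, 78]
t=6: [236, 236, 236, 237, 236, 237]
t=7: [229, 229, 229, 228, 229, 228]
t=8: [205, 205, 205, 206, 205, 206]
t=9: [136, 136, 136, 135, 136, 135]
t=10: [73, 73, 73, 72, 73, 72]
t=11: [217, 217, 217, 218, 217, 218]
t=12: [172, 172, 172, 171, 172, 171]
t=13: [34, 34, 34, 35, 34, 35]
t=14: [103, 103, 103, 102, 103, 102]
t=15: [172, 172, 172, 171, 172, 171]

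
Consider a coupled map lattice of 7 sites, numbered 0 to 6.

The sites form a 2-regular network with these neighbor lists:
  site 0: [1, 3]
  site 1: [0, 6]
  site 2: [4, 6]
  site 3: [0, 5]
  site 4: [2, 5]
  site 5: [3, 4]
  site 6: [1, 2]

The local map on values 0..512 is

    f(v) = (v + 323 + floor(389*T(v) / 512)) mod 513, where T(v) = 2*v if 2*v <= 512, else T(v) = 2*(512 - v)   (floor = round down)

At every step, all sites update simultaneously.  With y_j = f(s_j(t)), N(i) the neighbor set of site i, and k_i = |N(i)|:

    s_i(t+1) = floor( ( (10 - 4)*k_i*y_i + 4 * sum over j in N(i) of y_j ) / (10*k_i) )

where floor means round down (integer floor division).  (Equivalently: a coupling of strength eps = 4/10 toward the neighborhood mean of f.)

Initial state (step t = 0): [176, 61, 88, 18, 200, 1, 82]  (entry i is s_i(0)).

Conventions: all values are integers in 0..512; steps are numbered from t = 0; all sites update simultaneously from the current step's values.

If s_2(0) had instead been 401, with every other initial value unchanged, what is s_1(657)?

Simulating step by step:
t=0: [176, 61, 401, 18, 200, 1, 82]
t=1: [320, 339, 293, 336, 328, 331, 180]
t=2: [417, 383, 397, 415, 420, 415, 327]
t=3: [374, 391, 386, 371, 372, 371, 404]
t=4: [391, 384, 386, 394, 392, 394, 381]
t=5: [384, 387, 387, 383, 384, 383, 389]
t=6: [387, 386, 386, 388, 387, 388, 385]
t=7: [386, 386, 386, 386, 386, 386, 387]
t=8: [387, 386, 386, 387, 387, 387, 386]
t=9: [386, 386, 386, 386, 386, 386, 387]

Answer: s_1(657) = 386
Key observation: The state at step 7, [386, 386, 386, 386, 386, 386, 387], reappears at step 9: the system is in a cycle of period 2 from step 7 on.  Therefore the state at step 657 equals the state at step 7 + ((657 - 7) mod 2) = 7, which is [386, 386, 386, 386, 386, 386, 387].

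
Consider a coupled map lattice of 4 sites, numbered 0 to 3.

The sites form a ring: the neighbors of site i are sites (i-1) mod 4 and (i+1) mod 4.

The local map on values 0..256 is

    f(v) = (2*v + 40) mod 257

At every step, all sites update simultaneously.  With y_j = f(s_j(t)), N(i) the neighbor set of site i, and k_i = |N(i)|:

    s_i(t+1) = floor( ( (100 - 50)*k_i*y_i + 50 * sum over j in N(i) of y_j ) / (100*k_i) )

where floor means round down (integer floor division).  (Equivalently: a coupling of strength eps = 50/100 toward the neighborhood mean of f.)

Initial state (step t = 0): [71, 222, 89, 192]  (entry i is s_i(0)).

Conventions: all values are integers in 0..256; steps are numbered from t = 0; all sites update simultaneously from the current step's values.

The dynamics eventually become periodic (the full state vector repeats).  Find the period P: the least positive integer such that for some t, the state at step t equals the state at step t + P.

Simulating step by step:
t=0: [71, 222, 89, 192]
t=1: [189, 213, 207, 183]
t=2: [170, 194, 188, 164]
t=3: [132, 156, 150, 126]
t=4: [56, 80, 74, 50]
t=5: [161, 185, 179, 155]
t=6: [114, 138, 132, 108]
t=7: [84, 44, 102, 142]
t=8: [152, 177, 170, 146]
t=9: [96, 121, 114, 90]
t=10: [177, 73, 66, 170]
t=11: [145, 170, 163, 138]
t=12: [82, 107, 100, 75]
t=13: [213, 238, 231, 206]
t=14: [153, 114, 171, 211]
t=15: [98, 59, 116, 156]
t=16: [181, 141, 70, 110]
t=17: [89, 113, 107, 82]
t=18: [162, 122, 180, 220]
t=19: [116, 76, 134, 174]
t=20: [88, 112, 106, 82]
t=21: [160, 120, 178, 219]
t=22: [112, 72, 130, 171]
t=23: [80, 104, 98, 75]
t=24: [209, 233, 227, 204]
t=25: [210, 234, 228, 205]
t=26: [212, 236, 230, 207]
t=27: [216, 240, 234, 211]
t=28: [160, 119, 178, 219]
t=29: [112, 71, 130, 171]
t=30: [80, 103, 98, 75]
t=31: [209, 232, 227, 204]
t=32: [210, 233, 228, 205]
t=33: [212, 235, 230, 207]
t=34: [216, 239, 234, 211]
t=35: [159, 118, 177, 219]
t=36: [110, 69, 128, 170]
t=37: [76, 99, 94, 72]
t=38: [201, 224, 219, 197]
t=39: [194, 217, 212, 190]
t=40: [180, 203, 198, 176]
t=41: [152, 175, 170, 148]
t=42: [96, 119, 114, 92]
t=43: [177, 71, 66, 172]
t=44: [145, 168, 163, 140]
t=45: [82, 105, 100, 77]
t=46: [213, 236, 231, 208]
t=47: [218, 241, 236, 213]
t=48: [163, 122, 181, 223]
t=49: [118, 77, 136, 178]
t=50: [92, 115, 110, 88]
t=51: [169, 63, 58, 164]
t=52: [129, 152, 147, 124]
t=53: [50, 73, 68, 45]
t=54: [149, 172, 167, 144]
t=55: [90, 113, 108, 85]
t=56: [164, 123, 182, 224]
t=57: [120, 79, 138, 180]
t=58: [96, 119, 114, 92]

Answer: 16
Key observation: The state at step 42, [96, 119, 114, 92], reappears at step 58 — and no state repeats earlier — so the cycle the system enters has period 16.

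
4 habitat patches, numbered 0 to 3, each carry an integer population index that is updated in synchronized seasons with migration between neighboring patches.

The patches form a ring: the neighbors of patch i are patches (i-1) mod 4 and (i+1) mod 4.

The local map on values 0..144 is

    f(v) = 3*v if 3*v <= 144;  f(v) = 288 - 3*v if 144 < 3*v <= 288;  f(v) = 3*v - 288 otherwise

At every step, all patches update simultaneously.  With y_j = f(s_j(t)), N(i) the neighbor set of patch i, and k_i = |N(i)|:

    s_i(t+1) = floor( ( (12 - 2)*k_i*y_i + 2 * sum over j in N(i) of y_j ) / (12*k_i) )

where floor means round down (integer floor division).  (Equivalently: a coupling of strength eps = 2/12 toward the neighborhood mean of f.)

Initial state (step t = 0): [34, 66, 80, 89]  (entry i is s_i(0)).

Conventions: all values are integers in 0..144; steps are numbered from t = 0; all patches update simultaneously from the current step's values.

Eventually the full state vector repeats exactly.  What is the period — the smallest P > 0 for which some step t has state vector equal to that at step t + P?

Answer: 4
Key observation: The state at step 117, [126, 126, 126, 126], reappears at step 121 — and no state repeats earlier — so the cycle the system enters has period 4.

Derivation:
t=0: [34, 66, 80, 89]
t=1: [94, 87, 49, 30]
t=2: [14, 34, 127, 87]
t=3: [45, 96, 88, 33]
t=4: [120, 13, 28, 95]
t=5: [63, 45, 73, 15]
t=6: [97, 126, 72, 51]
t=7: [21, 81, 78, 118]
t=8: [61, 47, 54, 64]
t=9: [107, 136, 124, 99]
t=10: [38, 109, 80, 17]
t=11: [102, 46, 47, 56]
t=12: [36, 128, 139, 113]
t=13: [102, 99, 119, 62]
t=14: [24, 14, 66, 92]
t=15: [64, 48, 79, 23]
t=16: [97, 132, 60, 69]
t=17: [18, 99, 105, 76]
t=18: [50, 14, 28, 56]
t=19: [128, 53, 83, 118]
t=20: [96, 118, 48, 66]
t=21: [13, 67, 133, 87]
t=22: [42, 85, 102, 35]
t=23: [116, 39, 26, 99]
t=24: [60, 109, 75, 19]
t=25: [98, 46, 60, 61]
t=26: [25, 124, 110, 97]
t=27: [69, 79, 42, 12]
t=28: [74, 59, 112, 47]
t=29: [76, 102, 61, 127]
t=30: [59, 28, 96, 91]
t=31: [100, 79, 8, 21]
t=32: [19, 45, 29, 55]
t=33: [69, 124, 94, 114]
t=34: [79, 77, 16, 52]
t=35: [58, 55, 55, 118]
t=36: [110, 122, 118, 74]
t=37: [47, 74, 67, 64]
t=38: [131, 74, 86, 99]
t=39: [93, 66, 31, 18]
t=40: [19, 83, 89, 53]
t=41: [61, 39, 31, 114]
t=42: [101, 114, 91, 61]
t=43: [25, 47, 25, 90]
t=44: [75, 130, 75, 27]
t=45: [67, 95, 67, 78]
t=46: [77, 17, 77, 59]
t=47: [61, 52, 61, 102]
t=48: [100, 127, 100, 32]
t=49: [25, 79, 25, 82]
t=50: [70, 55, 70, 47]
t=51: [87, 115, 87, 130]
t=52: [35, 52, 35, 89]
t=53: [100, 127, 100, 35]
t=54: [26, 79, 26, 89]
t=55: [71, 55, 71, 30]
t=56: [80, 115, 80, 87]
t=57: [47, 55, 47, 30]
t=58: [135, 126, 135, 98]
t=59: [105, 94, 105, 24]
t=60: [29, 9, 29, 64]
t=61: [82, 37, 82, 94]
t=62: [44, 99, 44, 12]
t=63: [113, 29, 113, 52]
t=64: [60, 81, 60, 118]
t=65: [99, 55, 99, 73]
t=66: [23, 104, 23, 59]
t=67: [68, 31, 68, 104]
t=68: [79, 91, 79, 34]
t=69: [52, 21, 52, 93]
t=70: [116, 74, 116, 29]
t=71: [62, 65, 62, 82]
t=72: [96, 94, 96, 52]
t=73: [11, 5, 11, 110]
t=74: [32, 18, 32, 40]
t=75: [94, 61, 94, 116]
t=76: [18, 88, 18, 51]
t=77: [58, 29, 58, 121]
t=78: [108, 91, 108, 81]
t=79: [35, 18, 35, 43]
t=80: [102, 62, 102, 125]
t=81: [30, 88, 30, 75]
t=82: [82, 35, 82, 67]
t=83: [51, 94, 51, 79]
t=84: [117, 27, 117, 65]
t=85: [67, 78, 67, 88]
t=86: [79, 59, 79, 34]
t=87: [60, 101, 60, 93]
t=88: [92, 30, 92, 25]
t=89: [23, 77, 23, 64]
t=90: [70, 59, 70, 91]
t=91: [75, 105, 75, 25]
t=92: [61, 33, 61, 73]
t=93: [101, 100, 101, 75]
t=94: [18, 12, 18, 55]
t=95: [58, 39, 58, 111]
t=96: [108, 116, 108, 56]
t=97: [45, 56, 45, 106]
t=98: [125, 122, 125, 47]
t=99: [90, 79, 90, 132]
t=100: [28, 45, 28, 93]
t=101: [82, 126, 82, 21]
t=102: [47, 82, 47, 59]
t=103: [130, 58, 130, 116]
t=104: [99, 112, 99, 67]
t=105: [18, 41, 18, 74]
t=106: [60, 111, 60, 64]
t=107: [101, 55, 101, 98]
t=108: [23, 105, 23, 7]
t=109: [61, 34, 61, 29]
t=110: [103, 102, 103, 90]
t=111: [20, 18, 20, 18]
t=112: [59, 55, 59, 55]
t=113: [113, 121, 113, 121]
t=114: [55, 71, 55, 71]
t=115: [115, 83, 115, 83]
t=116: [54, 42, 54, 42]
t=117: [126, 126, 126, 126]
t=118: [90, 90, 90, 90]
t=119: [18, 18, 18, 18]
t=120: [54, 54, 54, 54]
t=121: [126, 126, 126, 126]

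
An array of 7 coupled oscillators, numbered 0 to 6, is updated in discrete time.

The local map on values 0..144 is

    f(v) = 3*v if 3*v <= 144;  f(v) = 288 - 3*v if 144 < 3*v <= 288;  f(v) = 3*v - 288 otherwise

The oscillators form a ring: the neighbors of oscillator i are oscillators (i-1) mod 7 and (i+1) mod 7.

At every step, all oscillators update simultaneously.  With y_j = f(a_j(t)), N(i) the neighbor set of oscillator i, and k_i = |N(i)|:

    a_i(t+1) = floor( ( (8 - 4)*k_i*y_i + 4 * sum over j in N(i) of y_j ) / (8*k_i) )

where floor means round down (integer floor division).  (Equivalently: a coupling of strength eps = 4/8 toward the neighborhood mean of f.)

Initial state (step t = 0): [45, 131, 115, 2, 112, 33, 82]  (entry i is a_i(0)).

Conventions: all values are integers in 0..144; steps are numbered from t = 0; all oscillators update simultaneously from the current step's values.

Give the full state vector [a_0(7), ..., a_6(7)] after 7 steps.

Answer: [94, 86, 46, 25, 30, 53, 84]

Derivation:
t=0: [45, 131, 115, 2, 112, 33, 82]
t=1: [104, 100, 56, 29, 50, 72, 79]
t=2: [27, 42, 84, 108, 108, 83, 49]
t=3: [107, 92, 58, 36, 36, 63, 100]
t=4: [22, 42, 87, 109, 105, 79, 39]
t=5: [93, 86, 54, 33, 36, 61, 87]
t=6: [18, 48, 95, 108, 105, 86, 42]
t=7: [94, 86, 46, 25, 30, 53, 84]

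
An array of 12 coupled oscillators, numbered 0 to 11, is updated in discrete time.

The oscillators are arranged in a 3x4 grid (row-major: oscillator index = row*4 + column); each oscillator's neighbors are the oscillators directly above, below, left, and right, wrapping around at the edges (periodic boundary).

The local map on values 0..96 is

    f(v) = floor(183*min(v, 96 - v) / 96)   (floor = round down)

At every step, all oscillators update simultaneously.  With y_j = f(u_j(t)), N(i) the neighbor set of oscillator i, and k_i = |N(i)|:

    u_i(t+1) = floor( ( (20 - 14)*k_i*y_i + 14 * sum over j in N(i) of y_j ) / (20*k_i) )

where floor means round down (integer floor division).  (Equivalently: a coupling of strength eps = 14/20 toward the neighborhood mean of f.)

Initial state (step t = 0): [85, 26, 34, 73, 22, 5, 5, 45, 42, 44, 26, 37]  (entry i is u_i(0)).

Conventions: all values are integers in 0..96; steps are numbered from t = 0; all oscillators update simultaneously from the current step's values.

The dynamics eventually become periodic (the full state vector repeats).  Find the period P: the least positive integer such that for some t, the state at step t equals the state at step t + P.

Answer: 8
Key observation: The state at step 30, [57, 57, 57, 57, 57, 57, 57, 57, 57, 57, 57, 57], reappears at step 38 — and no state repeats earlier — so the cycle the system enters has period 8.

Derivation:
t=0: [85, 26, 34, 73, 22, 5, 5, 45, 42, 44, 26, 37]
t=1: [43, 45, 45, 54, 46, 34, 38, 54, 61, 57, 54, 65]
t=2: [79, 78, 80, 77, 77, 74, 75, 76, 72, 73, 74, 71]
t=3: [36, 35, 35, 36, 38, 39, 38, 39, 41, 41, 40, 42]
t=4: [70, 69, 69, 70, 73, 72, 72, 73, 75, 74, 74, 75]
t=5: [46, 47, 47, 46, 43, 45, 45, 43, 42, 43, 43, 42]
t=6: [85, 86, 86, 85, 82, 84, 84, 82, 81, 82, 82, 81]
t=7: [22, 20, 20, 22, 24, 22, 22, 24, 25, 24, 24, 25]
t=8: [42, 40, 40, 42, 43, 41, 41, 43, 45, 43, 43, 45]
t=9: [80, 77, 77, 80, 81, 78, 78, 81, 82, 80, 80, 82]
t=10: [30, 33, 33, 30, 29, 32, 32, 29, 27, 31, 31, 27]
t=11: [56, 60, 60, 56, 55, 59, 59, 55, 54, 58, 58, 54]
t=12: [75, 70, 70, 75, 76, 71, 71, 76, 77, 72, 72, 77]
t=13: [40, 46, 46, 40, 39, 45, 45, 39, 38, 44, 44, 38]
t=14: [76, 84, 84, 76, 75, 83, 83, 75, 74, 82, 82, 74]
t=15: [36, 25, 25, 36, 37, 26, 26, 37, 37, 27, 27, 37]
t=16: [65, 51, 51, 65, 65, 52, 52, 65, 66, 53, 53, 66]
t=17: [63, 79, 79, 63, 62, 78, 78, 62, 61, 77, 77, 61]
t=18: [57, 38, 38, 57, 58, 39, 39, 58, 59, 40, 40, 59]
t=19: [72, 73, 73, 72, 72, 73, 73, 72, 72, 73, 73, 72]
t=20: [44, 43, 43, 44, 44, 43, 43, 44, 44, 43, 43, 44]
t=21: [82, 81, 81, 82, 82, 81, 81, 82, 82, 81, 81, 82]
t=22: [26, 27, 27, 26, 26, 27, 27, 26, 26, 27, 27, 26]
t=23: [49, 50, 50, 49, 49, 50, 50, 49, 49, 50, 50, 49]
t=24: [88, 87, 87, 88, 88, 87, 87, 88, 88, 87, 87, 88]
t=25: [15, 16, 16, 15, 15, 16, 16, 15, 15, 16, 16, 15]
t=26: [28, 29, 29, 28, 28, 29, 29, 28, 28, 29, 29, 28]
t=27: [53, 54, 54, 53, 53, 54, 54, 53, 53, 54, 54, 53]
t=28: [80, 80, 80, 80, 80, 80, 80, 80, 80, 80, 80, 80]
t=29: [30, 30, 30, 30, 30, 30, 30, 30, 30, 30, 30, 30]
t=30: [57, 57, 57, 57, 57, 57, 57, 57, 57, 57, 57, 57]
t=31: [74, 74, 74, 74, 74, 74, 74, 74, 74, 74, 74, 74]
t=32: [41, 41, 41, 41, 41, 41, 41, 41, 41, 41, 41, 41]
t=33: [78, 78, 78, 78, 78, 78, 78, 78, 78, 78, 78, 78]
t=34: [34, 34, 34, 34, 34, 34, 34, 34, 34, 34, 34, 34]
t=35: [64, 64, 64, 64, 64, 64, 64, 64, 64, 64, 64, 64]
t=36: [61, 61, 61, 61, 61, 61, 61, 61, 61, 61, 61, 61]
t=37: [66, 66, 66, 66, 66, 66, 66, 66, 66, 66, 66, 66]
t=38: [57, 57, 57, 57, 57, 57, 57, 57, 57, 57, 57, 57]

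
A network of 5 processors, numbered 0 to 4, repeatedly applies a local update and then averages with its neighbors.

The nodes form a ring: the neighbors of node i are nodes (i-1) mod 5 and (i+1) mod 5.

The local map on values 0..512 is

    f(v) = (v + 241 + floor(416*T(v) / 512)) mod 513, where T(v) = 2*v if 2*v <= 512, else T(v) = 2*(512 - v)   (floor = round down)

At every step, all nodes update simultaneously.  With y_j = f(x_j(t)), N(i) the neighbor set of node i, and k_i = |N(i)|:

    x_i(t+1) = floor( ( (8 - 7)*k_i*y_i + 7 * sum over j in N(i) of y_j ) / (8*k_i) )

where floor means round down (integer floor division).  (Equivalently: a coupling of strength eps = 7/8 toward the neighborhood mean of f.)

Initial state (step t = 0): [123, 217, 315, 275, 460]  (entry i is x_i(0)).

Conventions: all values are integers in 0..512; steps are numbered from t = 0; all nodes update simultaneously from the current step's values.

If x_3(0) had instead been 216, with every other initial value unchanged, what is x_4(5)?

Answer: x_4(5) = 351
Key observation: This trace re-runs the system from the modified initial state.

Derivation:
t=0: [123, 217, 315, 216, 460]
t=1: [255, 217, 304, 314, 184]
t=2: [271, 372, 335, 299, 358]
t=3: [338, 364, 350, 346, 375]
t=4: [330, 342, 337, 334, 342]
t=5: [346, 350, 348, 347, 351]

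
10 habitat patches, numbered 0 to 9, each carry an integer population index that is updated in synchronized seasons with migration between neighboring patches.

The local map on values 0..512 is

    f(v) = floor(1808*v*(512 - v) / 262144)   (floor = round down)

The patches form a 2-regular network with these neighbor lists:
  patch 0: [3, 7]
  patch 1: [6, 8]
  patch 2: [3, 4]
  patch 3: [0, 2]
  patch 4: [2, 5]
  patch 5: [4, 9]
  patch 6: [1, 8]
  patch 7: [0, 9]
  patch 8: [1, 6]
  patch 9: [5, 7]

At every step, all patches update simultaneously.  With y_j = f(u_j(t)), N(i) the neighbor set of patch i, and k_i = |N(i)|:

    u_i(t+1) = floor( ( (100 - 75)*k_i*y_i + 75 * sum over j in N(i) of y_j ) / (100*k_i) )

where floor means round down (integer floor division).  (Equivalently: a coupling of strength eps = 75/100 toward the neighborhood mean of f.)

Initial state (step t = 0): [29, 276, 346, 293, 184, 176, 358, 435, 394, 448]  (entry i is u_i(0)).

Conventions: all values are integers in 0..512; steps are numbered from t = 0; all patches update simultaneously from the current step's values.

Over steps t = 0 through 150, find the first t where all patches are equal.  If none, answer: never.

Answer: never
Key observation: The state at step 16 reappears at step 20 — the system is in a cycle of period 4 from step 16 on.  No step 0..20 is synchronized, and the cycle repeats forever, so no step up to 150 (or ever) has all patches equal.

Derivation:
t=0: [29, 276, 346, 293, 184, 176, 358, 435, 394, 448]  (not all equal)
t=1: [276, 374, 420, 295, 405, 331, 383, 167, 390, 288]  (not all equal)
t=2: [426, 339, 343, 378, 329, 381, 341, 434, 342, 414]  (not all equal)
t=3: [281, 401, 386, 331, 382, 346, 402, 257, 402, 286]  (not all equal)
t=4: [435, 304, 366, 396, 359, 394, 304, 447, 304, 428]  (not all equal)
t=5: [251, 436, 352, 303, 352, 314, 436, 229, 436, 256]  (not all equal)
t=6: [443, 228, 406, 423, 403, 422, 228, 450, 228, 440]  (not all equal)
t=7: [221, 446, 284, 254, 284, 260, 446, 208, 446, 224]  (not all equal)
t=8: [443, 203, 447, 446, 447, 446, 203, 441, 203, 443]  (not all equal)
t=9: [209, 432, 201, 204, 201, 204, 432, 211, 432, 209]  (not all equal)
t=10: [435, 238, 431, 433, 431, 433, 238, 436, 238, 435]  (not all equal)
t=11: [231, 449, 238, 235, 238, 235, 449, 230, 449, 231]  (not all equal)
t=12: [447, 195, 448, 448, 448, 448, 195, 447, 195, 447]  (not all equal)
t=13: [198, 426, 197, 198, 197, 198, 426, 200, 426, 198]  (not all equal)
t=14: [428, 252, 427, 427, 427, 427, 252, 428, 252, 428]  (not all equal)
t=15: [248, 451, 250, 248, 250, 248, 451, 247, 451, 248]  (not all equal)
t=16: [451, 189, 451, 451, 451, 451, 189, 451, 189, 451]  (not all equal)
t=17: [189, 421, 189, 189, 189, 189, 421, 189, 421, 189]  (not all equal)
t=18: [421, 264, 421, 421, 421, 421, 264, 421, 264, 421]  (not all equal)
t=19: [264, 451, 264, 264, 264, 264, 451, 264, 451, 264]  (not all equal)
t=20: [451, 189, 451, 451, 451, 451, 189, 451, 189, 451]  (not all equal)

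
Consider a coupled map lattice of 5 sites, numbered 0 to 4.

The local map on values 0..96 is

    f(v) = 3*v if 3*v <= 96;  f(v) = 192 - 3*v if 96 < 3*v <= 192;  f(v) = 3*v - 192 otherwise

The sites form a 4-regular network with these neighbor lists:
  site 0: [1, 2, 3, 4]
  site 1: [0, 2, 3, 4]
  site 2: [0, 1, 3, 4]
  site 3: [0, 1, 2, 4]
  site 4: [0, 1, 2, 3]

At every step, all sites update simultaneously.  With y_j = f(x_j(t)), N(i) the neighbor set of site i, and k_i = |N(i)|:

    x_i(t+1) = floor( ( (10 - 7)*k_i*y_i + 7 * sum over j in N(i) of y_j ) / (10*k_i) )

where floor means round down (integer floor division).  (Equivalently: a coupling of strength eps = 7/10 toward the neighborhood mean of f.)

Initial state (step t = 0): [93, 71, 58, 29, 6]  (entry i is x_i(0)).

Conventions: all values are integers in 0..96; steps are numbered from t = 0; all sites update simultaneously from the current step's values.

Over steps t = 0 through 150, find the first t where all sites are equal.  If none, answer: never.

Simulating step by step:
t=0: [93, 71, 58, 29, 6]  (not all equal)
t=1: [51, 43, 42, 51, 42]  (not all equal)
t=2: [52, 55, 56, 52, 56]  (not all equal)
t=3: [30, 29, 28, 30, 28]  (not all equal)
t=4: [87, 87, 86, 87, 86]  (not all equal)
t=5: [67, 67, 67, 67, 67]  (all equal)

Answer: 5
Key observation: Synchronization is absorbing here: once all sites are equal they stay equal, and step 5 is the first all-equal step.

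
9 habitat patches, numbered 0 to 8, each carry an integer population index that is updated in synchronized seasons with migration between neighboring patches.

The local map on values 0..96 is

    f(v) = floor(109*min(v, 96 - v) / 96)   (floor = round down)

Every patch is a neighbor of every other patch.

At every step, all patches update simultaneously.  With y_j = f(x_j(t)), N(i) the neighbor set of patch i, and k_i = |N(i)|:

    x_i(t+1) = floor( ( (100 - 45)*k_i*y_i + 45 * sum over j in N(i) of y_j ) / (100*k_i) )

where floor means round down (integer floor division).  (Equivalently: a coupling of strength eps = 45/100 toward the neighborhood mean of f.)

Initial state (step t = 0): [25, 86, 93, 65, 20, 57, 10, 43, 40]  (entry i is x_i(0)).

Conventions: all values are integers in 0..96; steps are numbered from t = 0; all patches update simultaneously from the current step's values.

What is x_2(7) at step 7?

Simulating step by step:
t=0: [25, 86, 93, 65, 20, 57, 10, 43, 40]
t=1: [27, 19, 15, 31, 24, 35, 19, 37, 36]
t=2: [30, 25, 23, 32, 28, 34, 25, 36, 35]
t=3: [33, 30, 29, 34, 32, 35, 30, 36, 36]
t=4: [36, 35, 34, 37, 36, 37, 35, 38, 38]
t=5: [40, 39, 39, 41, 40, 41, 39, 41, 41]
t=6: [45, 44, 44, 45, 45, 45, 44, 45, 45]
t=7: [50, 49, 49, 50, 50, 50, 49, 50, 50]

Answer: x_2(7) = 49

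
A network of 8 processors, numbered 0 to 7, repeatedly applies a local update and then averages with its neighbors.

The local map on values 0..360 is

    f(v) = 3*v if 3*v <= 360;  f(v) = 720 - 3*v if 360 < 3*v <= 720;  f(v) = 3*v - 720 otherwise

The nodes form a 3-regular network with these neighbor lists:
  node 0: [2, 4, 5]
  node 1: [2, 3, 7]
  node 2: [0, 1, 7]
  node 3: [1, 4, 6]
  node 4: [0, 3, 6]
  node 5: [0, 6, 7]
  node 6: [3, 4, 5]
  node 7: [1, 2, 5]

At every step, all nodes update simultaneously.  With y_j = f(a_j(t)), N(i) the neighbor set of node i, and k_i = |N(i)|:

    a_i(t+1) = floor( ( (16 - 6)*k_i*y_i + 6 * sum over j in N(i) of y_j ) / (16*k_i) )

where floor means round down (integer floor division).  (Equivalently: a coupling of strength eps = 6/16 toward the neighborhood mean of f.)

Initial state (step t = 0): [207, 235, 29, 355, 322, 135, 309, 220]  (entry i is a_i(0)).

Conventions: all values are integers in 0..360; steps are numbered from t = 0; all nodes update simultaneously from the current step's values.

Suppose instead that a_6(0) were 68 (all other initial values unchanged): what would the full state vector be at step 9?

Answer: [226, 229, 303, 207, 211, 195, 171, 239]
Key observation: This trace re-runs the system from the modified initial state.

Derivation:
t=0: [207, 235, 29, 355, 322, 135, 68, 220]
t=1: [142, 70, 76, 273, 234, 242, 240, 89]
t=2: [215, 205, 238, 90, 60, 73, 15, 222]
t=3: [97, 106, 33, 210, 161, 158, 111, 75]
t=4: [254, 250, 166, 167, 237, 259, 279, 223]
t=5: [62, 80, 154, 156, 52, 61, 108, 70]
t=6: [190, 240, 240, 247, 192, 204, 276, 216]
t=7: [125, 11, 27, 44, 124, 108, 101, 58]
t=8: [309, 69, 119, 168, 315, 305, 289, 163]
t=9: [226, 229, 303, 207, 211, 195, 171, 239]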